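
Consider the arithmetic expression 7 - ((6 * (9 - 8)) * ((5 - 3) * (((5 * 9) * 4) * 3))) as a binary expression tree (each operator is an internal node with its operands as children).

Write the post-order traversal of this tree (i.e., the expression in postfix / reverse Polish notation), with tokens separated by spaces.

Post-order on an expression tree gives postfix notation: for each operator, emit left operand, right operand, then the operator.

7 6 9 8 - * 5 3 - 5 9 * 4 * 3 * * * -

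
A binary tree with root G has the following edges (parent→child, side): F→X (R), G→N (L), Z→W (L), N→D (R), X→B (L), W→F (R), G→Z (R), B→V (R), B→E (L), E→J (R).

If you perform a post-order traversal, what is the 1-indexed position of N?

2

Post-order visits the left subtree, then the right subtree, then the node.
At G: go left to N.
  At N: no left child.
  At N: go right to D.
    D is a leaf — visit D.
  Visit N.
At G: go right to Z.
  At Z: go left to W.
    At W: no left child.
    At W: go right to F.
      At F: no left child.
      At F: go right to X.
        At X: go left to B.
          At B: go left to E.
            At E: no left child.
            At E: go right to J.
              J is a leaf — visit J.
            Visit E.
          At B: go right to V.
            V is a leaf — visit V.
          Visit B.
        At X: no right child.
        Visit X.
      Visit F.
    Visit W.
  At Z: no right child.
  Visit Z.
Visit G.
Full post-order sequence: D, N, J, E, V, B, X, F, W, Z, G.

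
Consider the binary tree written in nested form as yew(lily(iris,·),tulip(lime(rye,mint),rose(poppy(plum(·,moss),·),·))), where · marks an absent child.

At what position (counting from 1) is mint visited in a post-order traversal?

Post-order visits the left subtree, then the right subtree, then the node.
At yew: go left to lily.
  At lily: go left to iris.
    iris is a leaf — visit iris.
  At lily: no right child.
  Visit lily.
At yew: go right to tulip.
  At tulip: go left to lime.
    At lime: go left to rye.
      rye is a leaf — visit rye.
    At lime: go right to mint.
      mint is a leaf — visit mint.
    Visit lime.
  At tulip: go right to rose.
    At rose: go left to poppy.
      At poppy: go left to plum.
        At plum: no left child.
        At plum: go right to moss.
          moss is a leaf — visit moss.
        Visit plum.
      At poppy: no right child.
      Visit poppy.
    At rose: no right child.
    Visit rose.
  Visit tulip.
Visit yew.
Full post-order sequence: iris, lily, rye, mint, lime, moss, plum, poppy, rose, tulip, yew.

4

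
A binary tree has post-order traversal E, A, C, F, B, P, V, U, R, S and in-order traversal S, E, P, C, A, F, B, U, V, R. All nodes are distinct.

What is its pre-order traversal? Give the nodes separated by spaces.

S R U P E B F C A V

The last element of post-order is the root; it splits in-order into left and right subtrees.
Root S: left subtree has 0 nodes { }, right has 9 {E, P, C, A, F, B, U, V, R}.
  Root R: left subtree has 8 nodes {E, P, C, A, F, B, U, V}, right has 0 { }.
    Root U: left subtree has 6 nodes {E, P, C, A, F, B}, right has 1 {V}.
      Root P: left subtree has 1 node {E}, right has 4 {C, A, F, B}.
        Root B: left subtree has 3 nodes {C, A, F}, right has 0 { }.
          Root F: left subtree has 2 nodes {C, A}, right has 0 { }.
            Root C: left subtree has 0 nodes { }, right has 1 {A}.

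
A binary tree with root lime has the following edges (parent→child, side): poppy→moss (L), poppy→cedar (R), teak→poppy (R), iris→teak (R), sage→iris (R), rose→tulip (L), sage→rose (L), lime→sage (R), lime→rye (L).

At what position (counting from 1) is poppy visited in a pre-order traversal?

8

Pre-order visits the node, then its left subtree, then its right subtree.
Visit lime.
At lime: go left to rye.
  rye is a leaf — visit rye.
At lime: go right to sage.
  Visit sage.
  At sage: go left to rose.
    Visit rose.
    At rose: go left to tulip.
      tulip is a leaf — visit tulip.
    At rose: no right child.
  At sage: go right to iris.
    Visit iris.
    At iris: no left child.
    At iris: go right to teak.
      Visit teak.
      At teak: no left child.
      At teak: go right to poppy.
        Visit poppy.
        At poppy: go left to moss.
          moss is a leaf — visit moss.
        At poppy: go right to cedar.
          cedar is a leaf — visit cedar.
Full pre-order sequence: lime, rye, sage, rose, tulip, iris, teak, poppy, moss, cedar.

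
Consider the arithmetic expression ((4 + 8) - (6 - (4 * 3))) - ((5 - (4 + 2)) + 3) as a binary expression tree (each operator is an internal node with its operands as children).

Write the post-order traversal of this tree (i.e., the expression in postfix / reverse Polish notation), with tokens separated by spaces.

Post-order on an expression tree gives postfix notation: for each operator, emit left operand, right operand, then the operator.

4 8 + 6 4 3 * - - 5 4 2 + - 3 + -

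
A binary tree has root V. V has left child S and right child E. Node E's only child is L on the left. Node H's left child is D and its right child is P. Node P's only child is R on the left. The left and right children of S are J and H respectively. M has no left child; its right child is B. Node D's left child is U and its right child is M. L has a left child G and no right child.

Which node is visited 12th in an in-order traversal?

L

In-order visits the left subtree, then the node, then the right subtree.
At V: go left to S.
  At S: go left to J.
    J is a leaf — visit J.
  Visit S.
  At S: go right to H.
    At H: go left to D.
      At D: go left to U.
        U is a leaf — visit U.
      Visit D.
      At D: go right to M.
        At M: no left child.
        Visit M.
        At M: go right to B.
          B is a leaf — visit B.
    Visit H.
    At H: go right to P.
      At P: go left to R.
        R is a leaf — visit R.
      Visit P.
      At P: no right child.
Visit V.
At V: go right to E.
  At E: go left to L.
    At L: go left to G.
      G is a leaf — visit G.
    Visit L.
    At L: no right child.
  Visit E.
  At E: no right child.
Full in-order sequence: J, S, U, D, M, B, H, R, P, V, G, L, E.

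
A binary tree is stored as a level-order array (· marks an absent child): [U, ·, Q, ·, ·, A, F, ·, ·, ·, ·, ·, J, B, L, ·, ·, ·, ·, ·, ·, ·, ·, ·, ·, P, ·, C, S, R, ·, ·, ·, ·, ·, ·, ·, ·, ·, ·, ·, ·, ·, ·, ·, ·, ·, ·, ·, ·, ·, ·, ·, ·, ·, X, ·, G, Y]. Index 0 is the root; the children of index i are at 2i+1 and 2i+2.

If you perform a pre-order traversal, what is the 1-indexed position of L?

Pre-order visits the node, then its left subtree, then its right subtree.
Visit U.
At U: no left child.
At U: go right to Q.
  Visit Q.
  At Q: go left to A.
    Visit A.
    At A: no left child.
    At A: go right to J.
      Visit J.
      At J: go left to P.
        P is a leaf — visit P.
      At J: no right child.
  At Q: go right to F.
    Visit F.
    At F: go left to B.
      Visit B.
      At B: go left to C.
        Visit C.
        At C: go left to X.
          X is a leaf — visit X.
        At C: no right child.
      At B: go right to S.
        Visit S.
        At S: go left to G.
          G is a leaf — visit G.
        At S: go right to Y.
          Y is a leaf — visit Y.
    At F: go right to L.
      Visit L.
      At L: go left to R.
        R is a leaf — visit R.
      At L: no right child.
Full pre-order sequence: U, Q, A, J, P, F, B, C, X, S, G, Y, L, R.

13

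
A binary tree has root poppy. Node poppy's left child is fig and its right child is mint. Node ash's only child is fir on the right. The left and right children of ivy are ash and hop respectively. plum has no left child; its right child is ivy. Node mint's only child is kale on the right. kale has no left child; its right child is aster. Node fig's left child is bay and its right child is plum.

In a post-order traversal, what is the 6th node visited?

plum

Post-order visits the left subtree, then the right subtree, then the node.
At poppy: go left to fig.
  At fig: go left to bay.
    bay is a leaf — visit bay.
  At fig: go right to plum.
    At plum: no left child.
    At plum: go right to ivy.
      At ivy: go left to ash.
        At ash: no left child.
        At ash: go right to fir.
          fir is a leaf — visit fir.
        Visit ash.
      At ivy: go right to hop.
        hop is a leaf — visit hop.
      Visit ivy.
    Visit plum.
  Visit fig.
At poppy: go right to mint.
  At mint: no left child.
  At mint: go right to kale.
    At kale: no left child.
    At kale: go right to aster.
      aster is a leaf — visit aster.
    Visit kale.
  Visit mint.
Visit poppy.
Full post-order sequence: bay, fir, ash, hop, ivy, plum, fig, aster, kale, mint, poppy.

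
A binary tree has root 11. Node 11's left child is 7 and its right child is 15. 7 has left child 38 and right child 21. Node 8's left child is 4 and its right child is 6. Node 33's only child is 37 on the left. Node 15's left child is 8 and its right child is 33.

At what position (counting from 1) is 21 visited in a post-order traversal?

Post-order visits the left subtree, then the right subtree, then the node.
At 11: go left to 7.
  At 7: go left to 38.
    38 is a leaf — visit 38.
  At 7: go right to 21.
    21 is a leaf — visit 21.
  Visit 7.
At 11: go right to 15.
  At 15: go left to 8.
    At 8: go left to 4.
      4 is a leaf — visit 4.
    At 8: go right to 6.
      6 is a leaf — visit 6.
    Visit 8.
  At 15: go right to 33.
    At 33: go left to 37.
      37 is a leaf — visit 37.
    At 33: no right child.
    Visit 33.
  Visit 15.
Visit 11.
Full post-order sequence: 38, 21, 7, 4, 6, 8, 37, 33, 15, 11.

2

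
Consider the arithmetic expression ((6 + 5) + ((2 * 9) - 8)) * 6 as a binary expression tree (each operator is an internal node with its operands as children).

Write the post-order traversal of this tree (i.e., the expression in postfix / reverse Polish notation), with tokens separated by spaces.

6 5 + 2 9 * 8 - + 6 *

Post-order on an expression tree gives postfix notation: for each operator, emit left operand, right operand, then the operator.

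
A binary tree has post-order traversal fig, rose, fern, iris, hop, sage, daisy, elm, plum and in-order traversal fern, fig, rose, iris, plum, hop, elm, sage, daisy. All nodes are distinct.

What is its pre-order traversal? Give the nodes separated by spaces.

plum iris fern rose fig elm hop daisy sage

The last element of post-order is the root; it splits in-order into left and right subtrees.
Root plum: left subtree has 4 nodes {fern, fig, rose, iris}, right has 4 {hop, elm, sage, daisy}.
  Root iris: left subtree has 3 nodes {fern, fig, rose}, right has 0 { }.
    Root fern: left subtree has 0 nodes { }, right has 2 {fig, rose}.
      Root rose: left subtree has 1 node {fig}, right has 0 { }.
  Root elm: left subtree has 1 node {hop}, right has 2 {sage, daisy}.
    Root daisy: left subtree has 1 node {sage}, right has 0 { }.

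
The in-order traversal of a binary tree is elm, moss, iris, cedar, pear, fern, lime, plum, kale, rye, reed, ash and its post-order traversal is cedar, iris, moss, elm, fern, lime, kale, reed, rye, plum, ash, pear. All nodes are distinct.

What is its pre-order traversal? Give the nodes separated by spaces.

The last element of post-order is the root; it splits in-order into left and right subtrees.
Root pear: left subtree has 4 nodes {elm, moss, iris, cedar}, right has 7 {fern, lime, plum, kale, rye, reed, ash}.
  Root elm: left subtree has 0 nodes { }, right has 3 {moss, iris, cedar}.
    Root moss: left subtree has 0 nodes { }, right has 2 {iris, cedar}.
      Root iris: left subtree has 0 nodes { }, right has 1 {cedar}.
  Root ash: left subtree has 6 nodes {fern, lime, plum, kale, rye, reed}, right has 0 { }.
    Root plum: left subtree has 2 nodes {fern, lime}, right has 3 {kale, rye, reed}.
      Root lime: left subtree has 1 node {fern}, right has 0 { }.
      Root rye: left subtree has 1 node {kale}, right has 1 {reed}.

pear elm moss iris cedar ash plum lime fern rye kale reed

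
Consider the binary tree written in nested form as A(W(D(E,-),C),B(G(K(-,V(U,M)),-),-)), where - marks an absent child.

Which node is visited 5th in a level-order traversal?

Level-order visits nodes level by level from the root, left to right within each level.
Level 0: A
Level 1: W, B
Level 2: D, C, G
Level 3: E, K
Level 4: V
Level 5: U, M
Full level-order sequence: A, W, B, D, C, G, E, K, V, U, M.

C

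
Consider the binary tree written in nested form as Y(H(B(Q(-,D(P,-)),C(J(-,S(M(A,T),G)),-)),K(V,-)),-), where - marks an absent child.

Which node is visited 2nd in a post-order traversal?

Post-order visits the left subtree, then the right subtree, then the node.
At Y: go left to H.
  At H: go left to B.
    At B: go left to Q.
      At Q: no left child.
      At Q: go right to D.
        At D: go left to P.
          P is a leaf — visit P.
        At D: no right child.
        Visit D.
      Visit Q.
    At B: go right to C.
      At C: go left to J.
        At J: no left child.
        At J: go right to S.
          At S: go left to M.
            At M: go left to A.
              A is a leaf — visit A.
            At M: go right to T.
              T is a leaf — visit T.
            Visit M.
          At S: go right to G.
            G is a leaf — visit G.
          Visit S.
        Visit J.
      At C: no right child.
      Visit C.
    Visit B.
  At H: go right to K.
    At K: go left to V.
      V is a leaf — visit V.
    At K: no right child.
    Visit K.
  Visit H.
At Y: no right child.
Visit Y.
Full post-order sequence: P, D, Q, A, T, M, G, S, J, C, B, V, K, H, Y.

D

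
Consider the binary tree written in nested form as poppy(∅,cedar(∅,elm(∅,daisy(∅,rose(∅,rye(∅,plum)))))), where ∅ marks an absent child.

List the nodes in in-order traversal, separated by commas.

poppy, cedar, elm, daisy, rose, rye, plum

In-order visits the left subtree, then the node, then the right subtree.
At poppy: no left child.
Visit poppy.
At poppy: go right to cedar.
  At cedar: no left child.
  Visit cedar.
  At cedar: go right to elm.
    At elm: no left child.
    Visit elm.
    At elm: go right to daisy.
      At daisy: no left child.
      Visit daisy.
      At daisy: go right to rose.
        At rose: no left child.
        Visit rose.
        At rose: go right to rye.
          At rye: no left child.
          Visit rye.
          At rye: go right to plum.
            plum is a leaf — visit plum.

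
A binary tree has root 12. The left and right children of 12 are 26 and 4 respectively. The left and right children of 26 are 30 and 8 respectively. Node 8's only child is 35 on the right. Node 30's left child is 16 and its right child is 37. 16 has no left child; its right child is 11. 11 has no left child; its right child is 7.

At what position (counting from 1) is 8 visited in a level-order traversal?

Level-order visits nodes level by level from the root, left to right within each level.
Level 0: 12
Level 1: 26, 4
Level 2: 30, 8
Level 3: 16, 37, 35
Level 4: 11
Level 5: 7
Full level-order sequence: 12, 26, 4, 30, 8, 16, 37, 35, 11, 7.

5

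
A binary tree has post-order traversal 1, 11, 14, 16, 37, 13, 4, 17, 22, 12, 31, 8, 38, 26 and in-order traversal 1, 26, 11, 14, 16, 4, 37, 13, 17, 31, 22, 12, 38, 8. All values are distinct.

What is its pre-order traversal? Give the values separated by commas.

26, 1, 38, 31, 17, 4, 16, 14, 11, 13, 37, 12, 22, 8

The last element of post-order is the root; it splits in-order into left and right subtrees.
Root 26: left subtree has 1 node {1}, right has 12 {11, 14, 16, 4, 37, 13, 17, 31, 22, 12, 38, 8}.
  Root 38: left subtree has 10 nodes {11, 14, 16, 4, 37, 13, 17, 31, 22, 12}, right has 1 {8}.
    Root 31: left subtree has 7 nodes {11, 14, 16, 4, 37, 13, 17}, right has 2 {22, 12}.
      Root 17: left subtree has 6 nodes {11, 14, 16, 4, 37, 13}, right has 0 { }.
        Root 4: left subtree has 3 nodes {11, 14, 16}, right has 2 {37, 13}.
          Root 16: left subtree has 2 nodes {11, 14}, right has 0 { }.
            Root 14: left subtree has 1 node {11}, right has 0 { }.
          Root 13: left subtree has 1 node {37}, right has 0 { }.
      Root 12: left subtree has 1 node {22}, right has 0 { }.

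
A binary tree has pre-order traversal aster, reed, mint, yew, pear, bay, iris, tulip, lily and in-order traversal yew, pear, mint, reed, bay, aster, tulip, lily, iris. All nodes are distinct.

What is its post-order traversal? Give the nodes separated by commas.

pear, yew, mint, bay, reed, lily, tulip, iris, aster

The first element of pre-order is the root; it splits in-order into left and right subtrees.
Root aster: left subtree has 5 nodes {yew, pear, mint, reed, bay}, right has 3 {tulip, lily, iris}.
  Root reed: left subtree has 3 nodes {yew, pear, mint}, right has 1 {bay}.
    Root mint: left subtree has 2 nodes {yew, pear}, right has 0 { }.
      Root yew: left subtree has 0 nodes { }, right has 1 {pear}.
  Root iris: left subtree has 2 nodes {tulip, lily}, right has 0 { }.
    Root tulip: left subtree has 0 nodes { }, right has 1 {lily}.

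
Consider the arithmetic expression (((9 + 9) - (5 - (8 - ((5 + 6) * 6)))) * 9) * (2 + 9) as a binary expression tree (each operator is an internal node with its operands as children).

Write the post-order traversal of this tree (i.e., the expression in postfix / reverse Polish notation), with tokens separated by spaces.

Post-order on an expression tree gives postfix notation: for each operator, emit left operand, right operand, then the operator.

9 9 + 5 8 5 6 + 6 * - - - 9 * 2 9 + *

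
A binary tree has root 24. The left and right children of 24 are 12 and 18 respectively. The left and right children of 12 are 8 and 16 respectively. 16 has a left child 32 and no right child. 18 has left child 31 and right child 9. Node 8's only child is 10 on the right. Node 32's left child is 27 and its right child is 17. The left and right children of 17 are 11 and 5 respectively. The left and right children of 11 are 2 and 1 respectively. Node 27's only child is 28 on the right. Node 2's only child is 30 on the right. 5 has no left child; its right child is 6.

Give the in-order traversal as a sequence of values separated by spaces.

8 10 12 27 28 32 2 30 11 1 17 5 6 16 24 31 18 9

In-order visits the left subtree, then the node, then the right subtree.
At 24: go left to 12.
  At 12: go left to 8.
    At 8: no left child.
    Visit 8.
    At 8: go right to 10.
      10 is a leaf — visit 10.
  Visit 12.
  At 12: go right to 16.
    At 16: go left to 32.
      At 32: go left to 27.
        At 27: no left child.
        Visit 27.
        At 27: go right to 28.
          28 is a leaf — visit 28.
      Visit 32.
      At 32: go right to 17.
        At 17: go left to 11.
          At 11: go left to 2.
            At 2: no left child.
            Visit 2.
            At 2: go right to 30.
              30 is a leaf — visit 30.
          Visit 11.
          At 11: go right to 1.
            1 is a leaf — visit 1.
        Visit 17.
        At 17: go right to 5.
          At 5: no left child.
          Visit 5.
          At 5: go right to 6.
            6 is a leaf — visit 6.
    Visit 16.
    At 16: no right child.
Visit 24.
At 24: go right to 18.
  At 18: go left to 31.
    31 is a leaf — visit 31.
  Visit 18.
  At 18: go right to 9.
    9 is a leaf — visit 9.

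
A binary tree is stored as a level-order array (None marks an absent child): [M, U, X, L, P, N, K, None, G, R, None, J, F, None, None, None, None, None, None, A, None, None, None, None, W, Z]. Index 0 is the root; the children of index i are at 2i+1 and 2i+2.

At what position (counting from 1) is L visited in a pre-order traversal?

3

Pre-order visits the node, then its left subtree, then its right subtree.
Visit M.
At M: go left to U.
  Visit U.
  At U: go left to L.
    Visit L.
    At L: no left child.
    At L: go right to G.
      G is a leaf — visit G.
  At U: go right to P.
    Visit P.
    At P: go left to R.
      Visit R.
      At R: go left to A.
        A is a leaf — visit A.
      At R: no right child.
    At P: no right child.
At M: go right to X.
  Visit X.
  At X: go left to N.
    Visit N.
    At N: go left to J.
      Visit J.
      At J: no left child.
      At J: go right to W.
        W is a leaf — visit W.
    At N: go right to F.
      Visit F.
      At F: go left to Z.
        Z is a leaf — visit Z.
      At F: no right child.
  At X: go right to K.
    K is a leaf — visit K.
Full pre-order sequence: M, U, L, G, P, R, A, X, N, J, W, F, Z, K.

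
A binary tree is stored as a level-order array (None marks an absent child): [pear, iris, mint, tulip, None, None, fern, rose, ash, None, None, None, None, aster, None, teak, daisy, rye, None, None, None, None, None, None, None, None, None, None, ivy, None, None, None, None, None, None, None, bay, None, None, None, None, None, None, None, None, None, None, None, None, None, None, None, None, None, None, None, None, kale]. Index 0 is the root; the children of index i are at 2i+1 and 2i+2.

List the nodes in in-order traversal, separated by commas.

In-order visits the left subtree, then the node, then the right subtree.
At pear: go left to iris.
  At iris: go left to tulip.
    At tulip: go left to rose.
      At rose: go left to teak.
        teak is a leaf — visit teak.
      Visit rose.
      At rose: go right to daisy.
        daisy is a leaf — visit daisy.
    Visit tulip.
    At tulip: go right to ash.
      At ash: go left to rye.
        At rye: no left child.
        Visit rye.
        At rye: go right to bay.
          bay is a leaf — visit bay.
      Visit ash.
      At ash: no right child.
  Visit iris.
  At iris: no right child.
Visit pear.
At pear: go right to mint.
  At mint: no left child.
  Visit mint.
  At mint: go right to fern.
    At fern: go left to aster.
      At aster: no left child.
      Visit aster.
      At aster: go right to ivy.
        At ivy: go left to kale.
          kale is a leaf — visit kale.
        Visit ivy.
        At ivy: no right child.
    Visit fern.
    At fern: no right child.

teak, rose, daisy, tulip, rye, bay, ash, iris, pear, mint, aster, kale, ivy, fern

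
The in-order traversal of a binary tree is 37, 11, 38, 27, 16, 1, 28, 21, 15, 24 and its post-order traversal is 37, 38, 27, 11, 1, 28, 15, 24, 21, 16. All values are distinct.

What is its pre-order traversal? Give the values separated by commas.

16, 11, 37, 27, 38, 21, 28, 1, 24, 15

The last element of post-order is the root; it splits in-order into left and right subtrees.
Root 16: left subtree has 4 nodes {37, 11, 38, 27}, right has 5 {1, 28, 21, 15, 24}.
  Root 11: left subtree has 1 node {37}, right has 2 {38, 27}.
    Root 27: left subtree has 1 node {38}, right has 0 { }.
  Root 21: left subtree has 2 nodes {1, 28}, right has 2 {15, 24}.
    Root 28: left subtree has 1 node {1}, right has 0 { }.
    Root 24: left subtree has 1 node {15}, right has 0 { }.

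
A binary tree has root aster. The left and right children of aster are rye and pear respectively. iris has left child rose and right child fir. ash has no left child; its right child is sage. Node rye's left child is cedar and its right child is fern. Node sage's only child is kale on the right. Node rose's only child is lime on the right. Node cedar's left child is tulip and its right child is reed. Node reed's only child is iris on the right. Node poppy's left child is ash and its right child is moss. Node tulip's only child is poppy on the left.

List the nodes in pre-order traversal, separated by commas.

aster, rye, cedar, tulip, poppy, ash, sage, kale, moss, reed, iris, rose, lime, fir, fern, pear

Pre-order visits the node, then its left subtree, then its right subtree.
Visit aster.
At aster: go left to rye.
  Visit rye.
  At rye: go left to cedar.
    Visit cedar.
    At cedar: go left to tulip.
      Visit tulip.
      At tulip: go left to poppy.
        Visit poppy.
        At poppy: go left to ash.
          Visit ash.
          At ash: no left child.
          At ash: go right to sage.
            Visit sage.
            At sage: no left child.
            At sage: go right to kale.
              kale is a leaf — visit kale.
        At poppy: go right to moss.
          moss is a leaf — visit moss.
      At tulip: no right child.
    At cedar: go right to reed.
      Visit reed.
      At reed: no left child.
      At reed: go right to iris.
        Visit iris.
        At iris: go left to rose.
          Visit rose.
          At rose: no left child.
          At rose: go right to lime.
            lime is a leaf — visit lime.
        At iris: go right to fir.
          fir is a leaf — visit fir.
  At rye: go right to fern.
    fern is a leaf — visit fern.
At aster: go right to pear.
  pear is a leaf — visit pear.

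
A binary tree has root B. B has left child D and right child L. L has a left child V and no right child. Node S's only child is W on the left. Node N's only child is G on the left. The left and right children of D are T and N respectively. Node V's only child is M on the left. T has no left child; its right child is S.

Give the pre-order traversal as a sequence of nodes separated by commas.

B, D, T, S, W, N, G, L, V, M

Pre-order visits the node, then its left subtree, then its right subtree.
Visit B.
At B: go left to D.
  Visit D.
  At D: go left to T.
    Visit T.
    At T: no left child.
    At T: go right to S.
      Visit S.
      At S: go left to W.
        W is a leaf — visit W.
      At S: no right child.
  At D: go right to N.
    Visit N.
    At N: go left to G.
      G is a leaf — visit G.
    At N: no right child.
At B: go right to L.
  Visit L.
  At L: go left to V.
    Visit V.
    At V: go left to M.
      M is a leaf — visit M.
    At V: no right child.
  At L: no right child.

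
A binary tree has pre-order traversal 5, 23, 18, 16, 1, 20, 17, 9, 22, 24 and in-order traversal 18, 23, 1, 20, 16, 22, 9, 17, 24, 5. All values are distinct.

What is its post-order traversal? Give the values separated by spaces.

18 20 1 22 9 24 17 16 23 5

The first element of pre-order is the root; it splits in-order into left and right subtrees.
Root 5: left subtree has 9 nodes {18, 23, 1, 20, 16, 22, 9, 17, 24}, right has 0 { }.
  Root 23: left subtree has 1 node {18}, right has 7 {1, 20, 16, 22, 9, 17, 24}.
    Root 16: left subtree has 2 nodes {1, 20}, right has 4 {22, 9, 17, 24}.
      Root 1: left subtree has 0 nodes { }, right has 1 {20}.
      Root 17: left subtree has 2 nodes {22, 9}, right has 1 {24}.
        Root 9: left subtree has 1 node {22}, right has 0 { }.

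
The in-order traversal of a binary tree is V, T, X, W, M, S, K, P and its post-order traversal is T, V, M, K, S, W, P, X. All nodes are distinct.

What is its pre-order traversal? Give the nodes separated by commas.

The last element of post-order is the root; it splits in-order into left and right subtrees.
Root X: left subtree has 2 nodes {V, T}, right has 5 {W, M, S, K, P}.
  Root V: left subtree has 0 nodes { }, right has 1 {T}.
  Root P: left subtree has 4 nodes {W, M, S, K}, right has 0 { }.
    Root W: left subtree has 0 nodes { }, right has 3 {M, S, K}.
      Root S: left subtree has 1 node {M}, right has 1 {K}.

X, V, T, P, W, S, M, K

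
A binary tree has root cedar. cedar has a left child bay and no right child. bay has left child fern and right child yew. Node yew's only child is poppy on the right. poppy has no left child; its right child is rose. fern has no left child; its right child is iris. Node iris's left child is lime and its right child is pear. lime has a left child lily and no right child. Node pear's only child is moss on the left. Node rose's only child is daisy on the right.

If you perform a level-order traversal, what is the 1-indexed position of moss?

11

Level-order visits nodes level by level from the root, left to right within each level.
Level 0: cedar
Level 1: bay
Level 2: fern, yew
Level 3: iris, poppy
Level 4: lime, pear, rose
Level 5: lily, moss, daisy
Full level-order sequence: cedar, bay, fern, yew, iris, poppy, lime, pear, rose, lily, moss, daisy.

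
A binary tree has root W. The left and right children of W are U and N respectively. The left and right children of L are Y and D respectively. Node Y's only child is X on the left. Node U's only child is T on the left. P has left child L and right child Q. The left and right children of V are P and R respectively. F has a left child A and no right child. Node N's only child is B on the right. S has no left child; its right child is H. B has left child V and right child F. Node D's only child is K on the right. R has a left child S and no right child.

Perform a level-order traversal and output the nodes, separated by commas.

W, U, N, T, B, V, F, P, R, A, L, Q, S, Y, D, H, X, K

Level-order visits nodes level by level from the root, left to right within each level.
Level 0: W
Level 1: U, N
Level 2: T, B
Level 3: V, F
Level 4: P, R, A
Level 5: L, Q, S
Level 6: Y, D, H
Level 7: X, K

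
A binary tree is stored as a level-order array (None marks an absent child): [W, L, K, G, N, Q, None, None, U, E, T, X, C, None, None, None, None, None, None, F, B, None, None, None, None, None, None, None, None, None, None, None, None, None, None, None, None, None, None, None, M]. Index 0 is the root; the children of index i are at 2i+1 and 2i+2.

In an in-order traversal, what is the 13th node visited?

In-order visits the left subtree, then the node, then the right subtree.
At W: go left to L.
  At L: go left to G.
    At G: no left child.
    Visit G.
    At G: go right to U.
      U is a leaf — visit U.
  Visit L.
  At L: go right to N.
    At N: go left to E.
      At E: go left to F.
        At F: no left child.
        Visit F.
        At F: go right to M.
          M is a leaf — visit M.
      Visit E.
      At E: go right to B.
        B is a leaf — visit B.
    Visit N.
    At N: go right to T.
      T is a leaf — visit T.
Visit W.
At W: go right to K.
  At K: go left to Q.
    At Q: go left to X.
      X is a leaf — visit X.
    Visit Q.
    At Q: go right to C.
      C is a leaf — visit C.
  Visit K.
  At K: no right child.
Full in-order sequence: G, U, L, F, M, E, B, N, T, W, X, Q, C, K.

C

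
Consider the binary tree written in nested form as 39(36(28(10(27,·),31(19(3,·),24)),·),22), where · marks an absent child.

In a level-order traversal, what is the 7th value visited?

Level-order visits nodes level by level from the root, left to right within each level.
Level 0: 39
Level 1: 36, 22
Level 2: 28
Level 3: 10, 31
Level 4: 27, 19, 24
Level 5: 3
Full level-order sequence: 39, 36, 22, 28, 10, 31, 27, 19, 24, 3.

27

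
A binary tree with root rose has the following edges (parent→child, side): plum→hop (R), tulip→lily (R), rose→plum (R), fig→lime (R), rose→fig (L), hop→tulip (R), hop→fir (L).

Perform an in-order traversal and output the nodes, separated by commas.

fig, lime, rose, plum, fir, hop, tulip, lily

In-order visits the left subtree, then the node, then the right subtree.
At rose: go left to fig.
  At fig: no left child.
  Visit fig.
  At fig: go right to lime.
    lime is a leaf — visit lime.
Visit rose.
At rose: go right to plum.
  At plum: no left child.
  Visit plum.
  At plum: go right to hop.
    At hop: go left to fir.
      fir is a leaf — visit fir.
    Visit hop.
    At hop: go right to tulip.
      At tulip: no left child.
      Visit tulip.
      At tulip: go right to lily.
        lily is a leaf — visit lily.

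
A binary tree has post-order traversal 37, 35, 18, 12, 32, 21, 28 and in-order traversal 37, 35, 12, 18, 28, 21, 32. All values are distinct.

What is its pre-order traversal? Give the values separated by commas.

28, 12, 35, 37, 18, 21, 32

The last element of post-order is the root; it splits in-order into left and right subtrees.
Root 28: left subtree has 4 nodes {37, 35, 12, 18}, right has 2 {21, 32}.
  Root 12: left subtree has 2 nodes {37, 35}, right has 1 {18}.
    Root 35: left subtree has 1 node {37}, right has 0 { }.
  Root 21: left subtree has 0 nodes { }, right has 1 {32}.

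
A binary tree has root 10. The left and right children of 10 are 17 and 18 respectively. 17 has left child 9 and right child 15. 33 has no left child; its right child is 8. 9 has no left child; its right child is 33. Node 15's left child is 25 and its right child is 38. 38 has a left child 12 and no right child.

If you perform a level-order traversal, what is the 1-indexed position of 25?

7

Level-order visits nodes level by level from the root, left to right within each level.
Level 0: 10
Level 1: 17, 18
Level 2: 9, 15
Level 3: 33, 25, 38
Level 4: 8, 12
Full level-order sequence: 10, 17, 18, 9, 15, 33, 25, 38, 8, 12.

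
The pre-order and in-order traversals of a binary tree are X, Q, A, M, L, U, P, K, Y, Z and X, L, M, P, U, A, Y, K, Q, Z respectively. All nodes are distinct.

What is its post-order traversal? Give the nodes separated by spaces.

The first element of pre-order is the root; it splits in-order into left and right subtrees.
Root X: left subtree has 0 nodes { }, right has 9 {L, M, P, U, A, Y, K, Q, Z}.
  Root Q: left subtree has 7 nodes {L, M, P, U, A, Y, K}, right has 1 {Z}.
    Root A: left subtree has 4 nodes {L, M, P, U}, right has 2 {Y, K}.
      Root M: left subtree has 1 node {L}, right has 2 {P, U}.
        Root U: left subtree has 1 node {P}, right has 0 { }.
      Root K: left subtree has 1 node {Y}, right has 0 { }.

L P U M Y K A Z Q X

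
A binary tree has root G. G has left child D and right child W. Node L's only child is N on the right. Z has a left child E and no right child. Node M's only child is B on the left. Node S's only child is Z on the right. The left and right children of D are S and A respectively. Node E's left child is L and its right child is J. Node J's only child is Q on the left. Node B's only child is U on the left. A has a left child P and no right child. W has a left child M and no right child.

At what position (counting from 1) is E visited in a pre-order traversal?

Pre-order visits the node, then its left subtree, then its right subtree.
Visit G.
At G: go left to D.
  Visit D.
  At D: go left to S.
    Visit S.
    At S: no left child.
    At S: go right to Z.
      Visit Z.
      At Z: go left to E.
        Visit E.
        At E: go left to L.
          Visit L.
          At L: no left child.
          At L: go right to N.
            N is a leaf — visit N.
        At E: go right to J.
          Visit J.
          At J: go left to Q.
            Q is a leaf — visit Q.
          At J: no right child.
      At Z: no right child.
  At D: go right to A.
    Visit A.
    At A: go left to P.
      P is a leaf — visit P.
    At A: no right child.
At G: go right to W.
  Visit W.
  At W: go left to M.
    Visit M.
    At M: go left to B.
      Visit B.
      At B: go left to U.
        U is a leaf — visit U.
      At B: no right child.
    At M: no right child.
  At W: no right child.
Full pre-order sequence: G, D, S, Z, E, L, N, J, Q, A, P, W, M, B, U.

5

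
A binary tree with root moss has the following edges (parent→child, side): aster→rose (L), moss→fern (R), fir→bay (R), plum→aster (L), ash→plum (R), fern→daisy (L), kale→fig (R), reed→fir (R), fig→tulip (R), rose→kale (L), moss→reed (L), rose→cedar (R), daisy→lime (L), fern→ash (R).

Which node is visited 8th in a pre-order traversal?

Pre-order visits the node, then its left subtree, then its right subtree.
Visit moss.
At moss: go left to reed.
  Visit reed.
  At reed: no left child.
  At reed: go right to fir.
    Visit fir.
    At fir: no left child.
    At fir: go right to bay.
      bay is a leaf — visit bay.
At moss: go right to fern.
  Visit fern.
  At fern: go left to daisy.
    Visit daisy.
    At daisy: go left to lime.
      lime is a leaf — visit lime.
    At daisy: no right child.
  At fern: go right to ash.
    Visit ash.
    At ash: no left child.
    At ash: go right to plum.
      Visit plum.
      At plum: go left to aster.
        Visit aster.
        At aster: go left to rose.
          Visit rose.
          At rose: go left to kale.
            Visit kale.
            At kale: no left child.
            At kale: go right to fig.
              Visit fig.
              At fig: no left child.
              At fig: go right to tulip.
                tulip is a leaf — visit tulip.
          At rose: go right to cedar.
            cedar is a leaf — visit cedar.
        At aster: no right child.
      At plum: no right child.
Full pre-order sequence: moss, reed, fir, bay, fern, daisy, lime, ash, plum, aster, rose, kale, fig, tulip, cedar.

ash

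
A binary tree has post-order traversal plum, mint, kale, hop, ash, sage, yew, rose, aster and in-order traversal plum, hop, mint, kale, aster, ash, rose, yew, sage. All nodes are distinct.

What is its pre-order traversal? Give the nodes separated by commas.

The last element of post-order is the root; it splits in-order into left and right subtrees.
Root aster: left subtree has 4 nodes {plum, hop, mint, kale}, right has 4 {ash, rose, yew, sage}.
  Root hop: left subtree has 1 node {plum}, right has 2 {mint, kale}.
    Root kale: left subtree has 1 node {mint}, right has 0 { }.
  Root rose: left subtree has 1 node {ash}, right has 2 {yew, sage}.
    Root yew: left subtree has 0 nodes { }, right has 1 {sage}.

aster, hop, plum, kale, mint, rose, ash, yew, sage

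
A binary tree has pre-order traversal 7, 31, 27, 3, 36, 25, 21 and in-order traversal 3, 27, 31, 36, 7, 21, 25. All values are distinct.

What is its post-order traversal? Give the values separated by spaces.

3 27 36 31 21 25 7

The first element of pre-order is the root; it splits in-order into left and right subtrees.
Root 7: left subtree has 4 nodes {3, 27, 31, 36}, right has 2 {21, 25}.
  Root 31: left subtree has 2 nodes {3, 27}, right has 1 {36}.
    Root 27: left subtree has 1 node {3}, right has 0 { }.
  Root 25: left subtree has 1 node {21}, right has 0 { }.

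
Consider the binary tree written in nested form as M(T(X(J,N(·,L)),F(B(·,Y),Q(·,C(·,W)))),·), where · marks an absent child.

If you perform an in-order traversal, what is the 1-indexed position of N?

3

In-order visits the left subtree, then the node, then the right subtree.
At M: go left to T.
  At T: go left to X.
    At X: go left to J.
      J is a leaf — visit J.
    Visit X.
    At X: go right to N.
      At N: no left child.
      Visit N.
      At N: go right to L.
        L is a leaf — visit L.
  Visit T.
  At T: go right to F.
    At F: go left to B.
      At B: no left child.
      Visit B.
      At B: go right to Y.
        Y is a leaf — visit Y.
    Visit F.
    At F: go right to Q.
      At Q: no left child.
      Visit Q.
      At Q: go right to C.
        At C: no left child.
        Visit C.
        At C: go right to W.
          W is a leaf — visit W.
Visit M.
At M: no right child.
Full in-order sequence: J, X, N, L, T, B, Y, F, Q, C, W, M.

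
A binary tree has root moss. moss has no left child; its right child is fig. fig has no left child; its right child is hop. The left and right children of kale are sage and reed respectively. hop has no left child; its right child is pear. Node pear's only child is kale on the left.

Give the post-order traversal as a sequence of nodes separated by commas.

sage, reed, kale, pear, hop, fig, moss

Post-order visits the left subtree, then the right subtree, then the node.
At moss: no left child.
At moss: go right to fig.
  At fig: no left child.
  At fig: go right to hop.
    At hop: no left child.
    At hop: go right to pear.
      At pear: go left to kale.
        At kale: go left to sage.
          sage is a leaf — visit sage.
        At kale: go right to reed.
          reed is a leaf — visit reed.
        Visit kale.
      At pear: no right child.
      Visit pear.
    Visit hop.
  Visit fig.
Visit moss.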